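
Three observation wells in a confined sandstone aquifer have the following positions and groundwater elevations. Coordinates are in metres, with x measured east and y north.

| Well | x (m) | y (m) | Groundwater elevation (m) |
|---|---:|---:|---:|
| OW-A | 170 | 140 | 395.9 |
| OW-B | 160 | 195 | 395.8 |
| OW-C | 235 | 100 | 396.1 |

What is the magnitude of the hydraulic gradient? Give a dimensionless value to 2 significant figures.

Differences from OW-A: to OW-B (Δx, Δy, Δh) = (-10, 55, -0.1); to OW-C = (65, -40, +0.2).
Determinant of the coordinate differences = (-10)·(-40) − 65·55 = -3175.
∂h/∂x = [(-0.1)·(-40) − (+0.2)·55] / -3175 = +0.002205
∂h/∂y = [(-10)·(+0.2) − 65·(-0.1)] / -3175 = -0.001417
|∇h| = √(0.002205² + -0.001417²) = 0.002621

0.0026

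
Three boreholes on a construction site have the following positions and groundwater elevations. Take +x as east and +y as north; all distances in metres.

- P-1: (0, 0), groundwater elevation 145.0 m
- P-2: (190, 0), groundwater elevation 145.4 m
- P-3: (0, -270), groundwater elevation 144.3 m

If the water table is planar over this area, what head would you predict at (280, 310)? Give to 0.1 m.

146.4 m

∂h/∂x = (145.4 − 145.0) / (190 − 0) = +0.002105
∂h/∂y = (144.3 − 145.0) / (-270 − 0) = +0.002593
h(280, 310) = 145.0 + (+0.002105)·(280) + (+0.002593)·(310) = 145.0 +0.589 +0.804 = 146.393 m.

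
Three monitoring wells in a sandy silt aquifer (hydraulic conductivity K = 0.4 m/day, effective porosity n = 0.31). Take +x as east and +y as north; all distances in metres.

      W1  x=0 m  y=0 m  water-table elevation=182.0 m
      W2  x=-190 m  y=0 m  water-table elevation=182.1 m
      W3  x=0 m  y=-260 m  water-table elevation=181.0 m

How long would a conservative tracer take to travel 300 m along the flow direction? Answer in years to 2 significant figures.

160 years

∂h/∂x = (182.1 − 182.0) / (-190 − 0) = -0.0005263
∂h/∂y = (181.0 − 182.0) / (-260 − 0) = +0.003846
|∇h| = √(-0.0005263² + 0.003846²) = 0.003882
Seepage velocity v = K·i/n = 0.4 × 0.003882 / 0.31 = 0.005009 m/day.
t = 300 / 0.005009 = 5.989e+04 days = 164 years.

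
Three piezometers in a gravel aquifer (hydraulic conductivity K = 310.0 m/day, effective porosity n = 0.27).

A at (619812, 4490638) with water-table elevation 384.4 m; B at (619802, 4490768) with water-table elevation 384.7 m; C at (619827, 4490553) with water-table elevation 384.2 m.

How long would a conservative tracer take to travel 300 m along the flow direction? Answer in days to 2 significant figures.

Taking A as reference: B−A = (-10, 130, +0.3); C−A = (15, -85, -0.2).
Solve a·Δx + b·Δy = Δh: det = (-10)·(-85) − 15·130 = -1100.
∂h/∂x = [(+0.3)·(-85) − (-0.2)·130] / -1100 = -0.0004545
∂h/∂y = [(-10)·(-0.2) − 15·(+0.3)] / -1100 = +0.002273
|∇h| = √(-0.0004545² + 0.002273²) = 0.002318
Seepage velocity v = K·i/n = 310.0 × 0.002318 / 0.27 = 2.661 m/day.
t = 300 / 2.661 = 112.7 days.

110 days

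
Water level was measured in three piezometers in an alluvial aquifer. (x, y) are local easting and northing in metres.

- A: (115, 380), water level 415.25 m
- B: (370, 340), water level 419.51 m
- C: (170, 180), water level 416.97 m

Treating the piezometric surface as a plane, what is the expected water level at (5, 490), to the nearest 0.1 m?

Differences from A: to B (Δx, Δy, Δh) = (255, -40, +4.26); to C = (55, -200, +1.72).
Determinant of the coordinate differences = 255·(-200) − 55·(-40) = -48800.
∂h/∂x = [(+4.26)·(-200) − (+1.72)·(-40)] / -48800 = +0.01605
∂h/∂y = [255·(+1.72) − 55·(+4.26)] / -48800 = -0.004186
h(5, 490) = 415.25 + (+0.01605)·(-110) + (-0.004186)·(110) = 415.25 -1.765 -0.461 = 413.024 m.

413.0 m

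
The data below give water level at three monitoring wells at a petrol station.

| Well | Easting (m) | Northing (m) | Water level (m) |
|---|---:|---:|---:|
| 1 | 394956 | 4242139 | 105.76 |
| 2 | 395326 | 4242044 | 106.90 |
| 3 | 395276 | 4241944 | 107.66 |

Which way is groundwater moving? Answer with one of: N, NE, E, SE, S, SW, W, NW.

N

With h = a·x + b·y + c and 1 as origin, the differences give:
  370·a + (-95)·b = +1.14
  320·a + (-195)·b = +1.90
Eliminate b (×(-195) and ×(-95), subtract): -41750·a = -41.800 → a = ∂h/∂x = +0.001001
Back-substitute: b = ∂h/∂y = -0.008101.
Flow = −∇h = (-0.001001 east, +0.008101 north), which points north.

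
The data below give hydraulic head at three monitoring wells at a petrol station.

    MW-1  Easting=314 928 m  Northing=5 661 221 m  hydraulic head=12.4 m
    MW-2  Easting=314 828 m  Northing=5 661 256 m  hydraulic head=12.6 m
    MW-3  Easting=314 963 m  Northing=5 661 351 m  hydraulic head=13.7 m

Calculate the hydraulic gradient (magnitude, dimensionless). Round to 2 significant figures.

0.0097

Three-point gradient (reference MW-1): Δ to MW-2 = (-100, 35, +0.2), Δ to MW-3 = (35, 130, +1.3).
∂h/∂x = +0.001371, ∂h/∂y = +0.009631 (det = -14225).
|∇h| = √(0.001371² + 0.009631²) = 0.009728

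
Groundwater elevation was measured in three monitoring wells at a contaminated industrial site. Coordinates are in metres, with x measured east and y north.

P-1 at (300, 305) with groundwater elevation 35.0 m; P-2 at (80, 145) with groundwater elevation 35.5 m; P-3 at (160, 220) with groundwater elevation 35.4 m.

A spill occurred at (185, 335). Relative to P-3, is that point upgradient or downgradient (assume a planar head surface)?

Differences from P-1: to P-2 (Δx, Δy, Δh) = (-220, -160, +0.5); to P-3 = (-140, -85, +0.4).
Determinant of the coordinate differences = (-220)·(-85) − (-140)·(-160) = -3700.
∂h/∂x = [(+0.5)·(-85) − (+0.4)·(-160)] / -3700 = -0.005811
∂h/∂y = [(-220)·(+0.4) − (-140)·(+0.5)] / -3700 = +0.004865
Head at (185, 335) = 35.0 + (-0.005811)·(-115) + (+0.004865)·(30) = 35.81 m.
That is higher than the 35.4 m at P-3, so the point is upgradient.

upgradient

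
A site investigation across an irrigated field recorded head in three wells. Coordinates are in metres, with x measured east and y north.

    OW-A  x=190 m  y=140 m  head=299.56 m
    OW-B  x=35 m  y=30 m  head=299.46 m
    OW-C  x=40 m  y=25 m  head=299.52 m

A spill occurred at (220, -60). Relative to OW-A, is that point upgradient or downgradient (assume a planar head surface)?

upgradient

Taking OW-A as reference: OW-B−OW-A = (-155, -110, -0.10); OW-C−OW-A = (-150, -115, -0.04).
Determinant of the coordinate differences = (-155)·(-115) − (-150)·(-110) = 1325.
∂h/∂x = [(-0.10)·(-115) − (-0.04)·(-110)] / 1325 = +0.005358
∂h/∂y = [(-155)·(-0.04) − (-150)·(-0.10)] / 1325 = -0.006642
Head at (220, -60) = 299.56 + (+0.005358)·(30) + (-0.006642)·(-200) = 301.05 m.
That is higher than the 299.56 m at OW-A, so the point is upgradient.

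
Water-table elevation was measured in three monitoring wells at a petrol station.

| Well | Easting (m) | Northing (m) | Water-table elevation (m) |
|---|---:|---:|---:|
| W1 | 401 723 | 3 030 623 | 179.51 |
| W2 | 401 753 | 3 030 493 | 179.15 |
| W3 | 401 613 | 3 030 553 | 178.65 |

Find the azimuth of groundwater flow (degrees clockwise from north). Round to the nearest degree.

Three-point gradient (reference W1): Δ to W2 = (30, -130, -0.36), Δ to W3 = (-110, -70, -0.86).
∂h/∂x = +0.005280, ∂h/∂y = +0.003988 (det = -16400).
Flow direction (−∇h) has components (-0.005280 E, -0.003988 N).
Azimuth = atan2(E, N) = atan2(-0.005280, -0.003988) = 232.9° ≈ 233°.

233°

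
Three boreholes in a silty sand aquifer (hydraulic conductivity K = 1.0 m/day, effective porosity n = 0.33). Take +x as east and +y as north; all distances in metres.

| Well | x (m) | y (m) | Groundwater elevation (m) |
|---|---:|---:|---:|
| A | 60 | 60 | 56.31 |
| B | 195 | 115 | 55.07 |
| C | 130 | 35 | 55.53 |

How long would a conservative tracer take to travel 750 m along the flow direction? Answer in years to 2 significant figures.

Differences from A: to B (Δx, Δy, Δh) = (135, 55, -1.24); to C = (70, -25, -0.78).
Solve a·Δx + b·Δy = Δh: det = 135·(-25) − 70·55 = -7225.
∂h/∂x = [(-1.24)·(-25) − (-0.78)·55] / -7225 = -0.01023
∂h/∂y = [135·(-0.78) − 70·(-1.24)] / -7225 = +0.002561
|∇h| = √(-0.01023² + 0.002561²) = 0.01055
Seepage velocity v = K·i/n = 1.0 × 0.01055 / 0.33 = 0.03197 m/day.
t = 750 / 0.03197 = 2.346e+04 days = 64.2 years.

64 years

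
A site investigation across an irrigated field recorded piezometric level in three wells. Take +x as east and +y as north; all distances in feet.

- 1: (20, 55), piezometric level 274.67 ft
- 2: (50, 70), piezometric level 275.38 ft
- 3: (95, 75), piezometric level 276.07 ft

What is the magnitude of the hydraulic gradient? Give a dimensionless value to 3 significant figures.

0.0250

Taking 1 as reference: 2−1 = (30, 15, +0.71); 3−1 = (75, 20, +1.40).
Determinant of the coordinate differences = 30·20 − 75·15 = -525.
∂h/∂x = [(+0.71)·20 − (+1.40)·15] / -525 = +0.01295
∂h/∂y = [30·(+1.40) − 75·(+0.71)] / -525 = +0.02143
|∇h| = √(0.01295² + 0.02143²) = 0.02504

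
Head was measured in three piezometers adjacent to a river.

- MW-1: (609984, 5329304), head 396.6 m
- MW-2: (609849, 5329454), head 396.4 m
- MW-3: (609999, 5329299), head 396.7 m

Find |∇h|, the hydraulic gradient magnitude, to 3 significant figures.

0.0111

Differences from MW-1: to MW-2 (Δx, Δy, Δh) = (-135, 150, -0.2); to MW-3 = (15, -5, +0.1).
Solve a·Δx + b·Δy = Δh: det = (-135)·(-5) − 15·150 = -1575.
∂h/∂x = [(-0.2)·(-5) − (+0.1)·150] / -1575 = +0.008889
∂h/∂y = [(-135)·(+0.1) − 15·(-0.2)] / -1575 = +0.006667
|∇h| = √(0.008889² + 0.006667²) = 0.01111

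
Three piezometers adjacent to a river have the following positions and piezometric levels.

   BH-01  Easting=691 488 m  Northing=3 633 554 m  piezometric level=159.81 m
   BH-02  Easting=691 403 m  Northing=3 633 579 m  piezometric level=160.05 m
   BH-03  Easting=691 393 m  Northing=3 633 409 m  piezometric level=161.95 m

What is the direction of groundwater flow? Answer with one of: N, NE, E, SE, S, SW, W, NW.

Taking BH-01 as reference: BH-02−BH-01 = (-85, 25, +0.24); BH-03−BH-01 = (-95, -145, +2.14).
Solve a·Δx + b·Δy = Δh: det = (-85)·(-145) − (-95)·25 = 14700.
∂h/∂x = [(+0.24)·(-145) − (+2.14)·25] / 14700 = -0.006007
∂h/∂y = [(-85)·(+2.14) − (-95)·(+0.24)] / 14700 = -0.01082
Flow = −∇h = (+0.006007 east, +0.01082 north), which points northeast.

NE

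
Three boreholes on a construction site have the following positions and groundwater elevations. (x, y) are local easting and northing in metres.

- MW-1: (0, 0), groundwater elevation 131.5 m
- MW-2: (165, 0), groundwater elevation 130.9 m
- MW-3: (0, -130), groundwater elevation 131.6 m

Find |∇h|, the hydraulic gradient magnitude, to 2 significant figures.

∂h/∂x = (130.9 − 131.5) / (165 − 0) = -0.003636
∂h/∂y = (131.6 − 131.5) / (-130 − 0) = -0.0007692
|∇h| = √(-0.003636² + -0.0007692²) = 0.003716

0.0037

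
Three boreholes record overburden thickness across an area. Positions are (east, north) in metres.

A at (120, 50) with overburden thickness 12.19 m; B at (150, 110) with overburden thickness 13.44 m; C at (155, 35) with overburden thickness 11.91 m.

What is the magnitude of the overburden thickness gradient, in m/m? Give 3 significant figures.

0.0205 m/m

Taking A as reference: B−A = (30, 60, +1.25); C−A = (35, -15, -0.28).
Solve a·Δx + b·Δy = Δd: det = 30·(-15) − 35·60 = -2550.
∂d/∂x = [(+1.25)·(-15) − (-0.28)·60] / -2550 = +0.0007647
∂d/∂y = [30·(-0.28) − 35·(+1.25)] / -2550 = +0.02045
|∇f| = √(0.0007647² + 0.02045²) = 0.02046 m/m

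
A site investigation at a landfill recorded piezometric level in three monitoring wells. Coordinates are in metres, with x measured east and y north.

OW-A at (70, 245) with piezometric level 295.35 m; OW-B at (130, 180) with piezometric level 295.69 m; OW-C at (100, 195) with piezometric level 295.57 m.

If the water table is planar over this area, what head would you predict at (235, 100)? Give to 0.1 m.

With h = a·x + b·y + c and OW-A as origin, the differences give:
  60·a + (-65)·b = +0.34
  30·a + (-50)·b = +0.22
Eliminate b (×(-50) and ×(-65), subtract): -1050·a = -2.700 → a = ∂h/∂x = +0.002571
Back-substitute: b = ∂h/∂y = -0.002857.
h(235, 100) = 295.35 + (+0.002571)·(165) + (-0.002857)·(-145) = 295.35 +0.424 +0.414 = 296.189 m.

296.2 m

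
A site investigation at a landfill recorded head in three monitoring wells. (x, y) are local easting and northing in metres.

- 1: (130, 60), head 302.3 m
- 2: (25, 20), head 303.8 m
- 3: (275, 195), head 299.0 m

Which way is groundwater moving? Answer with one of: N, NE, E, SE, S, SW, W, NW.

NE

Three-point gradient (reference 1): Δ to 2 = (-105, -40, +1.5), Δ to 3 = (145, 135, -3.3).
∂h/∂x = -0.008418, ∂h/∂y = -0.01540 (det = -8375).
Flow = −∇h = (+0.008418 east, +0.01540 north), which points northeast.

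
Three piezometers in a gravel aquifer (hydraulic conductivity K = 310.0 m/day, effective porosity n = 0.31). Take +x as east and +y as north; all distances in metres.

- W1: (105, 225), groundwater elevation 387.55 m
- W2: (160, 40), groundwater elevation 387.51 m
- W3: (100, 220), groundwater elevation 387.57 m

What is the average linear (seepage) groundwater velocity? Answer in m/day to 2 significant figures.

3.3 m/day

Differences from W1: to W2 (Δx, Δy, Δh) = (55, -185, -0.04); to W3 = (-5, -5, +0.02).
Determinant of the coordinate differences = 55·(-5) − (-5)·(-185) = -1200.
∂h/∂x = [(-0.04)·(-5) − (+0.02)·(-185)] / -1200 = -0.003250
∂h/∂y = [55·(+0.02) − (-5)·(-0.04)] / -1200 = -0.0007500
|∇h| = √(-0.003250² + -0.0007500²) = 0.003335
Seepage velocity v = K·i/n = 310.0 × 0.003335 / 0.31 = 3.335 m/day.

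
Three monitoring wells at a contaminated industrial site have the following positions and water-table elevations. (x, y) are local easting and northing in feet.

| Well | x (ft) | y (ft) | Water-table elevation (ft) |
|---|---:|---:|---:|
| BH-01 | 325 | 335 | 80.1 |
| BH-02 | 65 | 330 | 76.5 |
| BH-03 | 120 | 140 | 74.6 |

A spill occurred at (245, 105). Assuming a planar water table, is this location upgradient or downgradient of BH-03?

With h = a·x + b·y + c and BH-01 as origin, the differences give:
  (-260)·a + (-5)·b = -3.6
  (-205)·a + (-195)·b = -5.5
Eliminate b (×(-195) and ×(-5), subtract): 49675·a = 674.50 → a = ∂h/∂x = +0.01358
Back-substitute: b = ∂h/∂y = +0.01393.
Head at (245, 105) = 80.1 + (+0.01358)·(-80) + (+0.01393)·(-230) = 75.81 ft.
That is higher than the 74.6 ft at BH-03, so the point is upgradient.

upgradient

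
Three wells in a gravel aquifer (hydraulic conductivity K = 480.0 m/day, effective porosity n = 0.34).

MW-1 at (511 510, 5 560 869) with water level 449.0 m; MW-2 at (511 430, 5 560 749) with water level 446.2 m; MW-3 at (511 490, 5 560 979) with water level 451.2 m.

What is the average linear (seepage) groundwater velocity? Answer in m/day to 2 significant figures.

30 m/day

Taking MW-1 as reference: MW-2−MW-1 = (-80, -120, -2.8); MW-3−MW-1 = (-20, 110, +2.2).
Determinant of the coordinate differences = (-80)·110 − (-20)·(-120) = -11200.
∂h/∂x = [(-2.8)·110 − (+2.2)·(-120)] / -11200 = +0.003929
∂h/∂y = [(-80)·(+2.2) − (-20)·(-2.8)] / -11200 = +0.02071
|∇h| = √(0.003929² + 0.02071²) = 0.02108
Seepage velocity v = K·i/n = 480.0 × 0.02108 / 0.34 = 29.76 m/day.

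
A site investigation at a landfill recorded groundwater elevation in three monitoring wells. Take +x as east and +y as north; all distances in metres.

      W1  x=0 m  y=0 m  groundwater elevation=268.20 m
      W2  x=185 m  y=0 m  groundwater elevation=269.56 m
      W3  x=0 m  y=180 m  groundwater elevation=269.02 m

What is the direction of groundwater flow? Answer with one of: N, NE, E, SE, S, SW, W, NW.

∂h/∂x = (269.56 − 268.20) / (185 − 0) = +0.007351
∂h/∂y = (269.02 − 268.20) / (180 − 0) = +0.004556
Flow = −∇h = (-0.007351 east, -0.004556 north), which points southwest.

SW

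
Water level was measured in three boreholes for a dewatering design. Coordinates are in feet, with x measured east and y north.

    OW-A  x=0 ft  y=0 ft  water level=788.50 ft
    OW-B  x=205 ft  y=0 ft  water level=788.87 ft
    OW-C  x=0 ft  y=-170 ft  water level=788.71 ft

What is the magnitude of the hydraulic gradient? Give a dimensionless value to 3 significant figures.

∂h/∂x = (788.87 − 788.50) / (205 − 0) = +0.001805
∂h/∂y = (788.71 − 788.50) / (-170 − 0) = -0.001235
|∇h| = √(0.001805² + -0.001235²) = 0.002187

0.00219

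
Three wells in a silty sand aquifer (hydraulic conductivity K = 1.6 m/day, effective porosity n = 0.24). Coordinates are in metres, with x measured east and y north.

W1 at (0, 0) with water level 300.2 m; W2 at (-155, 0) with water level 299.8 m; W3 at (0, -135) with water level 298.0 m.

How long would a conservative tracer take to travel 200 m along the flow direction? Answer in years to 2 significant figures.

∂h/∂x = (299.8 − 300.2) / (-155 − 0) = +0.002581
∂h/∂y = (298.0 − 300.2) / (-135 − 0) = +0.01630
|∇h| = √(0.002581² + 0.01630²) = 0.0165
Seepage velocity v = K·i/n = 1.6 × 0.0165 / 0.24 = 0.11 m/day.
t = 200 / 0.11 = 1818 days = 4.98 years.

5.0 years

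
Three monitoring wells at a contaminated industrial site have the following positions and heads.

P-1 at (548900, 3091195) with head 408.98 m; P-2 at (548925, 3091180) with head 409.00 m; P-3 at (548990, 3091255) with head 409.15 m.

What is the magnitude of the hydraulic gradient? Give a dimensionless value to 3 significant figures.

0.00157

With h = a·x + b·y + c and P-1 as origin, the differences give:
  25·a + (-15)·b = +0.02
  90·a + 60·b = +0.17
Eliminate b (×60 and ×(-15), subtract): 2850·a = 3.750 → a = ∂h/∂x = +0.001316
Back-substitute: b = ∂h/∂y = +0.0008596.
|∇h| = √(0.001316² + 0.0008596²) = 0.001572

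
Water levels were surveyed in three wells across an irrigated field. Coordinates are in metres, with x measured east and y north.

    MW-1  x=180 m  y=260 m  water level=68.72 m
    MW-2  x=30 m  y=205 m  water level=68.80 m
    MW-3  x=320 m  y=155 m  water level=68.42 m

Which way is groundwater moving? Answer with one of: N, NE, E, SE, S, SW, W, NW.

With h = a·x + b·y + c and MW-1 as origin, the differences give:
  (-150)·a + (-55)·b = +0.08
  140·a + (-105)·b = -0.30
Eliminate b (×(-105) and ×(-55), subtract): 23450·a = -24.900 → a = ∂h/∂x = -0.001062
Back-substitute: b = ∂h/∂y = +0.001441.
Flow = −∇h = (+0.001062 east, -0.001441 north), which points southeast.

SE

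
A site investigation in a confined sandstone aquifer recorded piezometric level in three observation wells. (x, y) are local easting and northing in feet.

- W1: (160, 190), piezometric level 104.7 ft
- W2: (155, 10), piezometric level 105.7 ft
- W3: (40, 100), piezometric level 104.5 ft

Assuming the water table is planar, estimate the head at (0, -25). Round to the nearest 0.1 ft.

105.0 ft

Taking W1 as reference: W2−W1 = (-5, -180, +1.0); W3−W1 = (-120, -90, -0.2).
Determinant of the coordinate differences = (-5)·(-90) − (-120)·(-180) = -21150.
∂h/∂x = [(+1.0)·(-90) − (-0.2)·(-180)] / -21150 = +0.005957
∂h/∂y = [(-5)·(-0.2) − (-120)·(+1.0)] / -21150 = -0.005721
h(0, -25) = 104.7 + (+0.005957)·(-160) + (-0.005721)·(-215) = 104.7 -0.953 +1.230 = 104.977 ft.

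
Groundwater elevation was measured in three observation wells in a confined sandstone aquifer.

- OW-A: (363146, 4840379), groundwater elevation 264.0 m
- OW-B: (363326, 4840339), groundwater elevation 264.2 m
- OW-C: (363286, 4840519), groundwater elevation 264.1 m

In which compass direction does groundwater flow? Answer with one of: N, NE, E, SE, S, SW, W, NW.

W

Taking OW-A as reference: OW-B−OW-A = (180, -40, +0.2); OW-C−OW-A = (140, 140, +0.1).
Solve a·Δx + b·Δy = Δh: det = 180·140 − 140·(-40) = 30800.
∂h/∂x = [(+0.2)·140 − (+0.1)·(-40)] / 30800 = +0.001039
∂h/∂y = [180·(+0.1) − 140·(+0.2)] / 30800 = -0.0003247
Flow = −∇h = (-0.001039 east, +0.0003247 north), which points west.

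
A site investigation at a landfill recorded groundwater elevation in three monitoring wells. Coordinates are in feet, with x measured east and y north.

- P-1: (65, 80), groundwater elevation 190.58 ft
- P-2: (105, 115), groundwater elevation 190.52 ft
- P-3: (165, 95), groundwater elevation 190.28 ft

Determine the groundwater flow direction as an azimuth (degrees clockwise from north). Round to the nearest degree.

122°

Taking P-1 as reference: P-2−P-1 = (40, 35, -0.06); P-3−P-1 = (100, 15, -0.30).
Determinant of the coordinate differences = 40·15 − 100·35 = -2900.
∂h/∂x = [(-0.06)·15 − (-0.30)·35] / -2900 = -0.003310
∂h/∂y = [40·(-0.30) − 100·(-0.06)] / -2900 = +0.002069
Flow direction (−∇h) has components (+0.003310 E, -0.002069 N).
Azimuth = atan2(E, N) = atan2(+0.003310, -0.002069) = 122.0° ≈ 122°.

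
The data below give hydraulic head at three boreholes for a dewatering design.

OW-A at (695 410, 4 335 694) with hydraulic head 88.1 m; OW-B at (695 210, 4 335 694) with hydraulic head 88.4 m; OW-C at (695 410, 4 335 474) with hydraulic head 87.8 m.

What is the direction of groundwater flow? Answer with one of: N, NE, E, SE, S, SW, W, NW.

SE

∂h/∂x = (88.4 − 88.1) / (695210 − 695410) = -0.001500
∂h/∂y = (87.8 − 88.1) / (4335474 − 4335694) = +0.001364
Flow = −∇h = (+0.001500 east, -0.001364 north), which points southeast.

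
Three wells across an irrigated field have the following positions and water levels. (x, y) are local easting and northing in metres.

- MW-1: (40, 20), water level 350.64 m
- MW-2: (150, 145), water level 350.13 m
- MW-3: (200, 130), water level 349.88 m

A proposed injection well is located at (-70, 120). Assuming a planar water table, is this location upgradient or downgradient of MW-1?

Differences from MW-1: to MW-2 (Δx, Δy, Δh) = (110, 125, -0.51); to MW-3 = (160, 110, -0.76).
Determinant of the coordinate differences = 110·110 − 160·125 = -7900.
∂h/∂x = [(-0.51)·110 − (-0.76)·125] / -7900 = -0.004924
∂h/∂y = [110·(-0.76) − 160·(-0.51)] / -7900 = +0.0002532
Head at (-70, 120) = 350.64 + (-0.004924)·(-110) + (+0.0002532)·(100) = 351.21 m.
That is higher than the 350.64 m at MW-1, so the point is upgradient.

upgradient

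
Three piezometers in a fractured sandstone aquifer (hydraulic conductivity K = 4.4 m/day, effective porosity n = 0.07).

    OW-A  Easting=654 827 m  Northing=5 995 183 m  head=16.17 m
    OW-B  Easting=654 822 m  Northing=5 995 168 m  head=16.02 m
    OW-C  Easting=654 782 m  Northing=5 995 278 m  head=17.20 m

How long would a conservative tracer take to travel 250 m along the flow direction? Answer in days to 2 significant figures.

With h = a·x + b·y + c and OW-A as origin, the differences give:
  (-5)·a + (-15)·b = -0.15
  (-45)·a + 95·b = +1.03
Eliminate b (×95 and ×(-15), subtract): -1150·a = 1.200 → a = ∂h/∂x = -0.001043
Back-substitute: b = ∂h/∂y = +0.01035.
|∇h| = √(-0.001043² + 0.01035²) = 0.0104
Seepage velocity v = K·i/n = 4.4 × 0.0104 / 0.07 = 0.6537 m/day.
t = 250 / 0.6537 = 382.4 days.

380 days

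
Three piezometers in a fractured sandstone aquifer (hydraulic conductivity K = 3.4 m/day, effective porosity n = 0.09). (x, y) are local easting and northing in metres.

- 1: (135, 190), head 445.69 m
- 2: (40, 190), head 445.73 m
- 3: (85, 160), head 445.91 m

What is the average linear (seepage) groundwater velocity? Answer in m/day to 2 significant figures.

With h = a·x + b·y + c and 1 as origin, the differences give:
  (-95)·a + 0·b = +0.04
  (-50)·a + (-30)·b = +0.22
Eliminate b (×(-30) and ×0, subtract): 2850·a = -1.200 → a = ∂h/∂x = -0.0004211
Back-substitute: b = ∂h/∂y = -0.006632.
|∇h| = √(-0.0004211² + -0.006632²) = 0.006645
Seepage velocity v = K·i/n = 3.4 × 0.006645 / 0.09 = 0.251 m/day.

0.25 m/day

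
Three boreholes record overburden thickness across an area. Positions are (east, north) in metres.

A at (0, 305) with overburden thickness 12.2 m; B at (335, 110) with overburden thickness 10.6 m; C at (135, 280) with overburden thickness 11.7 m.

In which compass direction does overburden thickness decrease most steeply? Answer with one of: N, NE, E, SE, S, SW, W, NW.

Differences from A: to B (Δx, Δy, Δh) = (335, -195, -1.6); to C = (135, -25, -0.5).
Solve a·Δx + b·Δy = Δd: det = 335·(-25) − 135·(-195) = 17950.
∂d/∂x = [(-1.6)·(-25) − (-0.5)·(-195)] / 17950 = -0.003203
∂d/∂y = [335·(-0.5) − 135·(-1.6)] / 17950 = +0.002702
Steepest decrease is along −∇f = (+0.003203 E, -0.002702 N) → southeast.

SE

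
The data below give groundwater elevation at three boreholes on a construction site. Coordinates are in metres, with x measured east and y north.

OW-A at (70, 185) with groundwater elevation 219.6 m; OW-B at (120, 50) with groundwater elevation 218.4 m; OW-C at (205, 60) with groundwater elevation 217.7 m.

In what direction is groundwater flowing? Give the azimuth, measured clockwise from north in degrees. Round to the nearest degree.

122°

Taking OW-A as reference: OW-B−OW-A = (50, -135, -1.2); OW-C−OW-A = (135, -125, -1.9).
Determinant of the coordinate differences = 50·(-125) − 135·(-135) = 11975.
∂h/∂x = [(-1.2)·(-125) − (-1.9)·(-135)] / 11975 = -0.008894
∂h/∂y = [50·(-1.9) − 135·(-1.2)] / 11975 = +0.005595
Flow direction (−∇h) has components (+0.008894 E, -0.005595 N).
Azimuth = atan2(E, N) = atan2(+0.008894, -0.005595) = 122.2° ≈ 122°.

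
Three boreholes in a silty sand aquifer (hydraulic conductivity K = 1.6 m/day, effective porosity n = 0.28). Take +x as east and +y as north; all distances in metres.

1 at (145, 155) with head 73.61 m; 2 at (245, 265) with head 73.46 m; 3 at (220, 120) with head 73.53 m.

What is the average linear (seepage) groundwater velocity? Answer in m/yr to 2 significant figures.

2.6 m/yr

Three-point gradient (reference 1): Δ to 2 = (100, 110, -0.15), Δ to 3 = (75, -35, -0.08).
∂h/∂x = -0.001196, ∂h/∂y = -0.0002766 (det = -11750).
|∇h| = √(-0.001196² + -0.0002766²) = 0.001228
Seepage velocity v = K·i/n = 1.6 × 0.001228 / 0.28 = 0.007017 m/day = 2.563 m/yr.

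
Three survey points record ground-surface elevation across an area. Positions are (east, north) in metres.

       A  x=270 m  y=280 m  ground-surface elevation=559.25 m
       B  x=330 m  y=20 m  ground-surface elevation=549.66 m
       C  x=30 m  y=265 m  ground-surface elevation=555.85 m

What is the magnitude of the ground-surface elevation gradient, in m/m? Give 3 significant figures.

0.0413 m/m

With z = a·x + b·y + c and A as origin, the differences give:
  60·a + (-260)·b = -9.59
  (-240)·a + (-15)·b = -3.40
Eliminate b (×(-15) and ×(-260), subtract): -63300·a = -740.150 → a = ∂z/∂x = +0.01169
Back-substitute: b = ∂z/∂y = +0.03958.
|∇f| = √(0.01169² + 0.03958²) = 0.04127 m/m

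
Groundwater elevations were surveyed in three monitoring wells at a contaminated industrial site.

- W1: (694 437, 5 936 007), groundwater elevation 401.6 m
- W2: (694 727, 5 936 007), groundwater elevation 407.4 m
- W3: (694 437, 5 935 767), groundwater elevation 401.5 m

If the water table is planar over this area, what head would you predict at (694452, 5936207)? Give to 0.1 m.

∂h/∂x = (407.4 − 401.6) / (694727 − 694437) = +0.02000
∂h/∂y = (401.5 − 401.6) / (5935767 − 5936007) = +0.0004167
h(694452, 5936207) = 401.6 + (+0.02000)·(15) + (+0.0004167)·(200) = 401.6 +0.300 +0.083 = 401.983 m.

402.0 m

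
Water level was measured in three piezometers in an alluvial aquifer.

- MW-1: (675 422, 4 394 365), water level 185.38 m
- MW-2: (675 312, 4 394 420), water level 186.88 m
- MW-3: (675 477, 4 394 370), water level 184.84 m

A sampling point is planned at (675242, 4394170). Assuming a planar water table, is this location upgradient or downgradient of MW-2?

downgradient

With h = a·x + b·y + c and MW-1 as origin, the differences give:
  (-110)·a + 55·b = +1.50
  55·a + 5·b = -0.54
Eliminate b (×5 and ×55, subtract): -3575·a = 37.200 → a = ∂h/∂x = -0.01041
Back-substitute: b = ∂h/∂y = +0.006462.
Head at (675242, 4394170) = 185.38 + (-0.01041)·(-180) + (+0.006462)·(-195) = 185.99 m.
That is lower than the 186.88 m at MW-2, so the point is downgradient.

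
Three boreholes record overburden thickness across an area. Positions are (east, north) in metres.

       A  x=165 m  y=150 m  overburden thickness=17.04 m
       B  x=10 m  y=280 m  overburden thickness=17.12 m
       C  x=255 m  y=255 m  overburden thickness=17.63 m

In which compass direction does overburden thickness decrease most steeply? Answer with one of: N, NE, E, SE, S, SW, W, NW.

SW

Three-point gradient (reference A): Δ to B = (-155, 130, +0.08), Δ to C = (90, 105, +0.59).
∂d/∂x = +0.002441, ∂d/∂y = +0.003526 (det = -27975).
Steepest decrease is along −∇f = (-0.002441 E, -0.003526 N) → southwest.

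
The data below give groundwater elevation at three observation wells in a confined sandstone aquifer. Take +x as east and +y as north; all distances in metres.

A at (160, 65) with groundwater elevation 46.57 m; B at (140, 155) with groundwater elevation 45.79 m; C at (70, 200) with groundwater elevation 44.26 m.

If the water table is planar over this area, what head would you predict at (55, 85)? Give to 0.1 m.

44.5 m

Differences from A: to B (Δx, Δy, Δh) = (-20, 90, -0.78); to C = (-90, 135, -2.31).
Solve a·Δx + b·Δy = Δh: det = (-20)·135 − (-90)·90 = 5400.
∂h/∂x = [(-0.78)·135 − (-2.31)·90] / 5400 = +0.01900
∂h/∂y = [(-20)·(-2.31) − (-90)·(-0.78)] / 5400 = -0.004444
h(55, 85) = 46.57 + (+0.01900)·(-105) + (-0.004444)·(20) = 46.57 -1.995 -0.089 = 44.486 m.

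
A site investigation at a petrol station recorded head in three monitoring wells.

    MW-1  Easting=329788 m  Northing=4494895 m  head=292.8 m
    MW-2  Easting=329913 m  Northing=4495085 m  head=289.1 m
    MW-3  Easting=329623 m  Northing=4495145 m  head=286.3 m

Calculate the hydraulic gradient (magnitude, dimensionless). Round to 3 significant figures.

Taking MW-1 as reference: MW-2−MW-1 = (125, 190, -3.7); MW-3−MW-1 = (-165, 250, -6.5).
Solve a·Δx + b·Δy = Δh: det = 125·250 − (-165)·190 = 62600.
∂h/∂x = [(-3.7)·250 − (-6.5)·190] / 62600 = +0.004952
∂h/∂y = [125·(-6.5) − (-165)·(-3.7)] / 62600 = -0.02273
|∇h| = √(0.004952² + -0.02273²) = 0.02326

0.0233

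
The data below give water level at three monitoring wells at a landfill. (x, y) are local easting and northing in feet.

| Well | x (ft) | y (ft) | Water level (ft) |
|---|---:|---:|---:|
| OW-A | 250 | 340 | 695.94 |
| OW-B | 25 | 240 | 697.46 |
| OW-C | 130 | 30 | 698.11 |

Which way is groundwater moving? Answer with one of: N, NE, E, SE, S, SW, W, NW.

Three-point gradient (reference OW-A): Δ to OW-B = (-225, -100, +1.52), Δ to OW-C = (-120, -310, +2.17).
∂h/∂x = -0.004402, ∂h/∂y = -0.005296 (det = 57750).
Flow = −∇h = (+0.004402 east, +0.005296 north), which points northeast.

NE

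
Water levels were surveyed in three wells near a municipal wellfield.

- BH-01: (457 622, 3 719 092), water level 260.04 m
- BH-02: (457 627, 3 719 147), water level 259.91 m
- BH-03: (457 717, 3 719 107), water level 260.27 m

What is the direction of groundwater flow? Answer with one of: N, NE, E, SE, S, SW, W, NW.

Taking BH-01 as reference: BH-02−BH-01 = (5, 55, -0.13); BH-03−BH-01 = (95, 15, +0.23).
Determinant of the coordinate differences = 5·15 − 95·55 = -5150.
∂h/∂x = [(-0.13)·15 − (+0.23)·55] / -5150 = +0.002835
∂h/∂y = [5·(+0.23) − 95·(-0.13)] / -5150 = -0.002621
Flow = −∇h = (-0.002835 east, +0.002621 north), which points northwest.

NW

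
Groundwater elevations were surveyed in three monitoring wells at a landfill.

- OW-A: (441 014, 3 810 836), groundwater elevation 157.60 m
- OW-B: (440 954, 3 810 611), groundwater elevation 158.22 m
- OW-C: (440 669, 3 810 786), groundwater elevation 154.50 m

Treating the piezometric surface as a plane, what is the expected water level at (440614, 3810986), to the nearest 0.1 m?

152.9 m

Differences from OW-A: to OW-B (Δx, Δy, Δh) = (-60, -225, +0.62); to OW-C = (-345, -50, -3.10).
Solve a·Δx + b·Δy = Δh: det = (-60)·(-50) − (-345)·(-225) = -74625.
∂h/∂x = [(+0.62)·(-50) − (-3.10)·(-225)] / -74625 = +0.009762
∂h/∂y = [(-60)·(-3.10) − (-345)·(+0.62)] / -74625 = -0.005359
h(440614, 3810986) = 157.60 + (+0.009762)·(-400) + (-0.005359)·(150) = 157.60 -3.905 -0.804 = 152.891 m.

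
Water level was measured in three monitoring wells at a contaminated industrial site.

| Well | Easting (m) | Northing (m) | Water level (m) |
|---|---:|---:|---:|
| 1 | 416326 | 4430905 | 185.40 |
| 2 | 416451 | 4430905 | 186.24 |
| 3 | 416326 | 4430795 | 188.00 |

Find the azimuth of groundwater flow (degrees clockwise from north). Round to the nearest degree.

344°

∂h/∂x = (186.24 − 185.40) / (416451 − 416326) = +0.006720
∂h/∂y = (188.00 − 185.40) / (4430795 − 4430905) = -0.02364
Flow direction (−∇h) has components (-0.006720 E, +0.02364 N).
Azimuth = atan2(E, N) = atan2(-0.006720, +0.02364) = 344.1° ≈ 344°.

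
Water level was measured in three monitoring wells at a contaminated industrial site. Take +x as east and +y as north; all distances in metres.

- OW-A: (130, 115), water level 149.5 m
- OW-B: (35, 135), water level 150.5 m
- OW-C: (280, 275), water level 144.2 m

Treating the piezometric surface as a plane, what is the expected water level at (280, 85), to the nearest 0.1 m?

147.9 m

With h = a·x + b·y + c and OW-A as origin, the differences give:
  (-95)·a + 20·b = +1.0
  150·a + 160·b = -5.3
Eliminate b (×160 and ×20, subtract): -18200·a = 266.00 → a = ∂h/∂x = -0.01462
Back-substitute: b = ∂h/∂y = -0.01942.
h(280, 85) = 149.5 + (-0.01462)·(150) + (-0.01942)·(-30) = 149.5 -2.192 +0.583 = 147.890 m.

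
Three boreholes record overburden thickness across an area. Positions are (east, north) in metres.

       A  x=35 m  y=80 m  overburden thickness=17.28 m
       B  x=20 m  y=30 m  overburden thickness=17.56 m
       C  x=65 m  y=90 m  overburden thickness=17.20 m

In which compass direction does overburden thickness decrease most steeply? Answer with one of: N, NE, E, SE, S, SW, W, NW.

N

With d = a·x + b·y + c and A as origin, the differences give:
  (-15)·a + (-50)·b = +0.28
  30·a + 10·b = -0.08
Eliminate b (×10 and ×(-50), subtract): 1350·a = -1.200 → a = ∂d/∂x = -0.0008889
Back-substitute: b = ∂d/∂y = -0.005333.
Steepest decrease is along −∇f = (+0.0008889 E, +0.005333 N) → north.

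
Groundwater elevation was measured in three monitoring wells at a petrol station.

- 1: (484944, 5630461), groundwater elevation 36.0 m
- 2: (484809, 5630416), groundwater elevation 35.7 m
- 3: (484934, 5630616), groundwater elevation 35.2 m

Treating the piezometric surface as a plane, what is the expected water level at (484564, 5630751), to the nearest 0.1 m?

33.1 m

Differences from 1: to 2 (Δx, Δy, Δh) = (-135, -45, -0.3); to 3 = (-10, 155, -0.8).
Solve a·Δx + b·Δy = Δh: det = (-135)·155 − (-10)·(-45) = -21375.
∂h/∂x = [(-0.3)·155 − (-0.8)·(-45)] / -21375 = +0.003860
∂h/∂y = [(-135)·(-0.8) − (-10)·(-0.3)] / -21375 = -0.004912
h(484564, 5630751) = 36.0 + (+0.003860)·(-380) + (-0.004912)·(290) = 36.0 -1.467 -1.425 = 33.109 m.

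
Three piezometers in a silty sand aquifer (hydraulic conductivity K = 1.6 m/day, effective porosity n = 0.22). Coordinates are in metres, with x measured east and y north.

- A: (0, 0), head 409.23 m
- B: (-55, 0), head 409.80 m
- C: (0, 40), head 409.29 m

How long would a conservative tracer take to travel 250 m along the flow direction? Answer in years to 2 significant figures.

∂h/∂x = (409.80 − 409.23) / (-55 − 0) = -0.01036
∂h/∂y = (409.29 − 409.23) / (40 − 0) = +0.001500
|∇h| = √(-0.01036² + 0.001500²) = 0.01047
Seepage velocity v = K·i/n = 1.6 × 0.01047 / 0.22 = 0.07615 m/day.
t = 250 / 0.07615 = 3283 days = 8.99 years.

9.0 years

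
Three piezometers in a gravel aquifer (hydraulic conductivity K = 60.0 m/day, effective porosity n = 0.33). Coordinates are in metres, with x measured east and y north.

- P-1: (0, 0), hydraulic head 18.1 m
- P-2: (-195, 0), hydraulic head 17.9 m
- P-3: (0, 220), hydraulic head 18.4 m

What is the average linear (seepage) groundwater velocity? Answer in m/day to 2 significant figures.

0.31 m/day

∂h/∂x = (17.9 − 18.1) / (-195 − 0) = +0.001026
∂h/∂y = (18.4 − 18.1) / (220 − 0) = +0.001364
|∇h| = √(0.001026² + 0.001364²) = 0.001707
Seepage velocity v = K·i/n = 60.0 × 0.001707 / 0.33 = 0.3104 m/day.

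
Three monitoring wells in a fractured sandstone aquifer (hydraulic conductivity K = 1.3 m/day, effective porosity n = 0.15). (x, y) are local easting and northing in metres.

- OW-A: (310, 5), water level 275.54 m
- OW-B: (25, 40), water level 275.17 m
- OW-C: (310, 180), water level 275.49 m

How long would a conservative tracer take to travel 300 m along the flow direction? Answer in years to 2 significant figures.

73 years

Differences from OW-A: to OW-B (Δx, Δy, Δh) = (-285, 35, -0.37); to OW-C = (0, 175, -0.05).
Solve a·Δx + b·Δy = Δh: det = (-285)·175 − 0·35 = -49875.
∂h/∂x = [(-0.37)·175 − (-0.05)·35] / -49875 = +0.001263
∂h/∂y = [(-285)·(-0.05) − 0·(-0.37)] / -49875 = -0.0002857
|∇h| = √(0.001263² + -0.0002857²) = 0.001295
Seepage velocity v = K·i/n = 1.3 × 0.001295 / 0.15 = 0.01122 m/day.
t = 300 / 0.01122 = 2.674e+04 days = 73.2 years.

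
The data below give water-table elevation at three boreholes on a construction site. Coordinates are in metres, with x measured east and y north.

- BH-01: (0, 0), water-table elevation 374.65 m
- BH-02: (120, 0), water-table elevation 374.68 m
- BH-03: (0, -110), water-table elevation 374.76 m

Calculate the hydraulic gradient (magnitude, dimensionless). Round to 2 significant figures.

0.0010

∂h/∂x = (374.68 − 374.65) / (120 − 0) = +0.0002500
∂h/∂y = (374.76 − 374.65) / (-110 − 0) = -0.001000
|∇h| = √(0.0002500² + -0.001000²) = 0.001031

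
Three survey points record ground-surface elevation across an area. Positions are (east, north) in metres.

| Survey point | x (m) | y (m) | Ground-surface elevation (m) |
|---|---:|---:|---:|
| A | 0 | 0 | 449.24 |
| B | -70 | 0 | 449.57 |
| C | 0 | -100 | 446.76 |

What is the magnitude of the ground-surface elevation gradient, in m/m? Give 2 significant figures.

0.025 m/m

∂z/∂x = (449.57 − 449.24) / (-70 − 0) = -0.004714
∂z/∂y = (446.76 − 449.24) / (-100 − 0) = +0.02480
|∇f| = √(-0.004714² + 0.02480²) = 0.02524 m/m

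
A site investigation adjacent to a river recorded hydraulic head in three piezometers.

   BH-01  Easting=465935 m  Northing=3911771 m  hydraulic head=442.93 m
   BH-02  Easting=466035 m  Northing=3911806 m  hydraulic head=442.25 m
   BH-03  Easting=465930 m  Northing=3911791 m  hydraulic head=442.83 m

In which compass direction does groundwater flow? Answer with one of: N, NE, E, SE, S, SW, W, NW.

NE

Three-point gradient (reference BH-01): Δ to BH-02 = (100, 35, -0.68), Δ to BH-03 = (-5, 20, -0.10).
∂h/∂x = -0.004644, ∂h/∂y = -0.006161 (det = 2175).
Flow = −∇h = (+0.004644 east, +0.006161 north), which points northeast.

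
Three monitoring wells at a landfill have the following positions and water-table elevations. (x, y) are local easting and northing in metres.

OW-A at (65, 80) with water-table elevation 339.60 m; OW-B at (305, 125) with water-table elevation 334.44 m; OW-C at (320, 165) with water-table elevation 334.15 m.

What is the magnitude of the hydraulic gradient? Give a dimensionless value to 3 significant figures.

0.0217

With h = a·x + b·y + c and OW-A as origin, the differences give:
  240·a + 45·b = -5.16
  255·a + 85·b = -5.45
Eliminate b (×85 and ×45, subtract): 8925·a = -193.350 → a = ∂h/∂x = -0.02166
Back-substitute: b = ∂h/∂y = +0.0008739.
|∇h| = √(-0.02166² + 0.0008739²) = 0.02168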